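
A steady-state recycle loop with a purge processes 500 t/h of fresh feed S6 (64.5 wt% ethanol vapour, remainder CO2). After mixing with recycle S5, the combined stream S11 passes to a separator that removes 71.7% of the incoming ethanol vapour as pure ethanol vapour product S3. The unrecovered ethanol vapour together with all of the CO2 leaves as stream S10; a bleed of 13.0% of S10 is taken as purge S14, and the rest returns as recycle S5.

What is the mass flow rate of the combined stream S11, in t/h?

1793 t/h

CO2 enters only via S6 and leaves only via the purge: 500×0.355 = 0.130×(CO2 in S10), and the separator passes all CO2, so CO2 in S11 = CO2 in S10 = 1365.4 t/h.
ethanol vapour in S11: m_A = 500×0.645 + (1−0.130)·(1−0.717)·m_A, so m_A = 322.5/0.7538 = 427.84 t/h.
S11 = 427.84 + 1365.4 = 1793.2 t/h.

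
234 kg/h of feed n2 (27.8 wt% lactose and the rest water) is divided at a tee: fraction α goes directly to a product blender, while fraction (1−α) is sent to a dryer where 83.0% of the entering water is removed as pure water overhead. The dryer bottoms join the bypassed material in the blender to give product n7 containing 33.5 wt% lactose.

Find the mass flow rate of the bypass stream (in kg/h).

All 234×0.278 = 65.052 kg/h of lactose reaches n7, so n7 = 65.052/0.335 = 194.19 kg/h and vapour = 39.815 kg/h.
The evaporator receives (1−α)·234 of feed at 0.722 water and removes 0.830 of that water:
0.830×0.722×(1−α)×234 = 39.815
(1−α) = 39.815/140.23 = 0.2839;  α = 0.7161.
Bypass flow = 0.7161×234 = 167.56 kg/h.

167.6 kg/h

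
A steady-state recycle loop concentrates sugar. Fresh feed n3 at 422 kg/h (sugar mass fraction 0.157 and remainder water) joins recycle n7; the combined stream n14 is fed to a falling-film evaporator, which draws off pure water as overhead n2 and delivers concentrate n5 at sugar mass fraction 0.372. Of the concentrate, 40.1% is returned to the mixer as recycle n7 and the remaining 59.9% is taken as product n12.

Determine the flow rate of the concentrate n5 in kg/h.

Overall sugar balance (none leaves overhead): sugar in fresh feed = sugar in product, i.e. 422×0.157 = (1−0.401)·n5·0.372.
n5 = 66.254/(0.372×0.599) = 297.33 kg/h.

297.3 kg/h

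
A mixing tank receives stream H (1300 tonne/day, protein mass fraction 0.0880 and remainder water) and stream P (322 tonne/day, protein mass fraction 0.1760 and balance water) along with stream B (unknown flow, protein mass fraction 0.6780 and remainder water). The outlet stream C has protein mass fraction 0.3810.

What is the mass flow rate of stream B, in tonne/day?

1505 tonne/day

Let B be the unknown flow. Total out = 1622 + B.
protein balance: 171.07 + 0.678·B = 0.381·(1622 + B)
(0.678 − 0.381)·B = 0.381×1622 − 171.07 = 446.91
B = 446.91 / 0.297 = 1504.7 tonne/day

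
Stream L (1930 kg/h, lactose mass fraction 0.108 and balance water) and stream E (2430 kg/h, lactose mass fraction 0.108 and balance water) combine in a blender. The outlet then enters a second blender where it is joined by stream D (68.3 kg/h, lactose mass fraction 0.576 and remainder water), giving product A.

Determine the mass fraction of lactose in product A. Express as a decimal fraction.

Overall, product flow = 4428.3 kg/h.
lactose in = 1930×0.108 + 2430×0.108 + 68.3×0.576 = 510.22 kg/h.
lactose fraction in A = 0.115.

0.115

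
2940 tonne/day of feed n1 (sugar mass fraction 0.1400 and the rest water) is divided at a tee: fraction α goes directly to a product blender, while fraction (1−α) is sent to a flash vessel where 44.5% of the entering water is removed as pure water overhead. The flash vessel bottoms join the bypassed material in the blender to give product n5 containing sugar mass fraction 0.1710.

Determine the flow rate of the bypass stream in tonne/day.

1547 tonne/day

All 2940×0.140 = 411.6 tonne/day of sugar reaches n5, so n5 = 411.6/0.171 = 2407 tonne/day and vapour = 532.98 tonne/day.
The evaporator receives (1−α)·2940 of feed at 0.860 water and removes 0.445 of that water:
0.445×0.860×(1−α)×2940 = 532.98
(1−α) = 532.98/1125.1 = 0.4737;  α = 0.5263.
Bypass flow = 0.5263×2940 = 1547.3 tonne/day.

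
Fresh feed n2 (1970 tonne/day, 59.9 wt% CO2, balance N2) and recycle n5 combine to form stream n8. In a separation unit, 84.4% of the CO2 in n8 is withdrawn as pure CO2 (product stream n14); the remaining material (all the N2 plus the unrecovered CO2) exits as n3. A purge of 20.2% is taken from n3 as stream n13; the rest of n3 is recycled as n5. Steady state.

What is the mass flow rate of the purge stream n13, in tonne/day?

N2 enters only via n2 and leaves only via the purge: 1970×0.401 = 0.202×(N2 in n3), and the separation unit passes all N2, so N2 in n8 = N2 in n3 = 3910.7 tonne/day.
CO2 in n8: m_A = 1970×0.599 + (1−0.202)·(1−0.844)·m_A, so m_A = 1180/0.8755 = 1347.8 tonne/day.
n3 = (1−0.844)×1347.8 + 3910.7 = 4121 tonne/day.
Purge n13 = 0.202×4121 = 832.44 tonne/day.

832.4 tonne/day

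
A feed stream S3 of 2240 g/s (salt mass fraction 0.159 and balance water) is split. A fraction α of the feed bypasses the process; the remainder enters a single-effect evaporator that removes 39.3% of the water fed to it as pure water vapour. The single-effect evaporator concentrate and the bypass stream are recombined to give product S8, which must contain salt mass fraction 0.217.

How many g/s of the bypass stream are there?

428.5 g/s

All 2240×0.159 = 356.16 g/s of salt reaches S8, so S8 = 356.16/0.217 = 1641.3 g/s and vapour = 598.71 g/s.
The evaporator receives (1−α)·2240 of feed at 0.841 water and removes 0.393 of that water:
0.393×0.841×(1−α)×2240 = 598.71
(1−α) = 598.71/740.35 = 0.8087;  α = 0.1913.
Bypass flow = 0.1913×2240 = 428.54 g/s.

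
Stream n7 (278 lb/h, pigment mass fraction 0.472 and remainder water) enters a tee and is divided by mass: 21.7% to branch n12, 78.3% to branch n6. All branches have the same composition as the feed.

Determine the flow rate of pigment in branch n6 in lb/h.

Branch n6 total = 0.783×278 = 217.67 lb/h.
pigment in n6 = 0.472×217.67 = 102.74 lb/h.

102.7 lb/h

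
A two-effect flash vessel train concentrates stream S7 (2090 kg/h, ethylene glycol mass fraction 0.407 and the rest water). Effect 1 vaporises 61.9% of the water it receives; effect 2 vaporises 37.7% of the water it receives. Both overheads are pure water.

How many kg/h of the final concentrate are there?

water in feed = 2090×0.593 = 1239.4 kg/h.
After stage 1: water left = (1−0.619)×1239.4 = 472.2; stream total = 1322.8 kg/h.
After stage 2: water left = (1−0.377)×472.2 = 294.18; final concentrate = 1144.8 kg/h.

1145 kg/h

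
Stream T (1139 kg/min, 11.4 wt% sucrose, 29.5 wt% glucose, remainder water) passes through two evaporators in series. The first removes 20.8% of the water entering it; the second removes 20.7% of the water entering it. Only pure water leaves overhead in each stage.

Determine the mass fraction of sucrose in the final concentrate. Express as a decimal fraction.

water in feed = 1139×0.591 = 673.15 kg/min.
After stage 1: water left = (1−0.208)×673.15 = 533.13; stream total = 998.99 kg/min.
After stage 2: water left = (1−0.207)×533.13 = 422.78; final concentrate = 888.63 kg/min.
sucrose fraction = 129.85/888.63 = 0.146.

0.146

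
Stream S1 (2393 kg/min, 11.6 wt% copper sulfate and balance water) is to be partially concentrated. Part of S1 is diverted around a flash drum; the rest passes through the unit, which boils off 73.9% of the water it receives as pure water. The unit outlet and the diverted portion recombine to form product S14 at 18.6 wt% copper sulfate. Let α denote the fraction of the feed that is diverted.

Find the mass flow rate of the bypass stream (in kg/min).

All 2393×0.116 = 277.59 kg/min of copper sulfate reaches S14, so S14 = 277.59/0.186 = 1492.4 kg/min and vapour = 900.59 kg/min.
The evaporator receives (1−α)·2393 of feed at 0.884 water and removes 0.739 of that water:
0.739×0.884×(1−α)×2393 = 900.59
(1−α) = 900.59/1563.3 = 0.5761;  α = 0.4239.
Bypass flow = 0.4239×2393 = 1014.4 kg/min.

1014 kg/min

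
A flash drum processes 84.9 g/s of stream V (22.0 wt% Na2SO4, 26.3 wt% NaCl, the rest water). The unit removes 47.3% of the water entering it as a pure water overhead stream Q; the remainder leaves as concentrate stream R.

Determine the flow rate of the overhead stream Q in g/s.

water entering = 84.9×0.517 = 43.893 g/s; overhead removed = 0.473×43.893 = 20.762 g/s.

20.76 g/s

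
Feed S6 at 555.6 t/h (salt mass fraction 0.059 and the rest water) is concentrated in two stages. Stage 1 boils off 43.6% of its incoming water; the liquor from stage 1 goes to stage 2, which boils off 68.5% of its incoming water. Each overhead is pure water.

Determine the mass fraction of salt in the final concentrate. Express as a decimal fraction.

water in feed = 555.6×0.941 = 522.82 t/h.
After stage 1: water left = (1−0.436)×522.82 = 294.87; stream total = 327.65 t/h.
After stage 2: water left = (1−0.685)×294.87 = 92.884; final concentrate = 125.66 t/h.
salt fraction = 32.78/125.66 = 0.261.

0.261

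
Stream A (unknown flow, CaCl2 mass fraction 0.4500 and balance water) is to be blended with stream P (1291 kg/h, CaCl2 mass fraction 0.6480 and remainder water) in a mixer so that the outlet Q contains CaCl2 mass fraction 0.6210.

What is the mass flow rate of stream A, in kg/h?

Let A be the unknown flow. Total out = 1291 + A.
CaCl2 balance: 836.57 + 0.450·A = 0.621·(1291 + A)
(0.450 − 0.621)·A = 0.621×1291 − 836.57 = -34.857
A = -34.857 / -0.171 = 203.84 kg/h

203.8 kg/h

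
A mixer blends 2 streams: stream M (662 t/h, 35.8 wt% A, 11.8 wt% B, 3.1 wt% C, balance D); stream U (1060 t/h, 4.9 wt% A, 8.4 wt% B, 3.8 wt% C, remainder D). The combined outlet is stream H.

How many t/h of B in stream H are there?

167.2 t/h

B out = B in = 662×0.118 + 1060×0.084 = 167.16 t/h.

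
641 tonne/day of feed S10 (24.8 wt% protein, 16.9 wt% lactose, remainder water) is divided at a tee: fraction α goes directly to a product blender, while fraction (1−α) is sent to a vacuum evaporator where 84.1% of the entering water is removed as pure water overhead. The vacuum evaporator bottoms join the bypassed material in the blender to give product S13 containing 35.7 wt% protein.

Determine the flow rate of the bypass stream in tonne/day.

All 641×0.248 = 158.97 tonne/day of protein reaches S13, so S13 = 158.97/0.357 = 445.29 tonne/day and vapour = 195.71 tonne/day.
The evaporator receives (1−α)·641 of feed at 0.583 water and removes 0.841 of that water:
0.841×0.583×(1−α)×641 = 195.71
(1−α) = 195.71/314.28 = 0.6227;  α = 0.3773.
Bypass flow = 0.3773×641 = 241.84 tonne/day.

241.8 tonne/day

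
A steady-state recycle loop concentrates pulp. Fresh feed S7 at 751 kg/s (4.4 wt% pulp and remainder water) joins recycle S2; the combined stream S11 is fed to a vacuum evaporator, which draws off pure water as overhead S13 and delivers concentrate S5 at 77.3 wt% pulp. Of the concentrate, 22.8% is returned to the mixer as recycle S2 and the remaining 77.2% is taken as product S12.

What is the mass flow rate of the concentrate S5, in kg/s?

55.37 kg/s

Overall pulp balance (none leaves overhead): pulp in fresh feed = pulp in product, i.e. 751×0.044 = (1−0.228)·S5·0.773.
S5 = 33.044/(0.773×0.772) = 55.373 kg/s.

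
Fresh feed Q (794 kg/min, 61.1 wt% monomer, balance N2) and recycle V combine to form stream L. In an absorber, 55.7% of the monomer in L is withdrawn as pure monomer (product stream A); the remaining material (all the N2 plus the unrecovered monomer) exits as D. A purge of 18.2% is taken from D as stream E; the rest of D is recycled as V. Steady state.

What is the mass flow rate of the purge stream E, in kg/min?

N2 enters only via Q and leaves only via the purge: 794×0.389 = 0.182×(N2 in D), and the absorber passes all N2, so N2 in L = N2 in D = 1697.1 kg/min.
monomer in L: m_A = 794×0.611 + (1−0.182)·(1−0.557)·m_A, so m_A = 485.13/0.6376 = 760.84 kg/min.
D = (1−0.557)×760.84 + 1697.1 = 2034.1 kg/min.
Purge E = 0.182×2034.1 = 370.21 kg/min.

370.2 kg/min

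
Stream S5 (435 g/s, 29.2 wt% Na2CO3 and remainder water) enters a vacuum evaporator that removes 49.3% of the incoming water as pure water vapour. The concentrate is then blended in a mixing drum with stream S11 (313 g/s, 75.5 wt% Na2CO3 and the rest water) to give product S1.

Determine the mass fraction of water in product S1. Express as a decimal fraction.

0.391

Vapour removed = 0.493×0.708×435 = 151.83 g/s; concentrate = 283.17 g/s.
water reaching the mixer = 156.15 (from concentrate) + 313×0.245 = 232.83 g/s.
Product flow = 283.17 + 313 = 596.17 g/s; water fraction = 0.391.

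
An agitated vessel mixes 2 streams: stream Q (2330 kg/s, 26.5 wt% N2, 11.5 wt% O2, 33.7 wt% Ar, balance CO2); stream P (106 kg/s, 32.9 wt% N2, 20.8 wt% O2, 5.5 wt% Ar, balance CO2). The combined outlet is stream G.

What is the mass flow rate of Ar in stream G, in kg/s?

791 kg/s

Ar out = Ar in = 2330×0.337 + 106×0.055 = 791.04 kg/s.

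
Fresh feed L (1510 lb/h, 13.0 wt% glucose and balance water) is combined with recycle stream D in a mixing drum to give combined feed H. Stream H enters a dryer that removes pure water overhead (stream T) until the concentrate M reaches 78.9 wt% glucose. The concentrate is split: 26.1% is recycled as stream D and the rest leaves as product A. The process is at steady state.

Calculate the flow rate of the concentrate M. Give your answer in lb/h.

336.7 lb/h

Overall glucose balance (none leaves overhead): glucose in fresh feed = glucose in product, i.e. 1510×0.130 = (1−0.261)·M·0.789.
M = 196.3/(0.789×0.739) = 336.67 lb/h.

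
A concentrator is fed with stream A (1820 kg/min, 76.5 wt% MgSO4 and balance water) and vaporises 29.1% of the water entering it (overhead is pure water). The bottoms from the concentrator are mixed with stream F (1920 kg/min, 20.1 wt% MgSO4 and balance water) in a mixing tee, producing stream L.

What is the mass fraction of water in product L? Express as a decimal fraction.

0.508

Vapour removed = 0.291×0.235×1820 = 124.46 kg/min; concentrate = 1695.5 kg/min.
water reaching the mixer = 303.24 (from concentrate) + 1920×0.799 = 1837.3 kg/min.
Product flow = 1695.5 + 1920 = 3615.5 kg/min; water fraction = 0.508.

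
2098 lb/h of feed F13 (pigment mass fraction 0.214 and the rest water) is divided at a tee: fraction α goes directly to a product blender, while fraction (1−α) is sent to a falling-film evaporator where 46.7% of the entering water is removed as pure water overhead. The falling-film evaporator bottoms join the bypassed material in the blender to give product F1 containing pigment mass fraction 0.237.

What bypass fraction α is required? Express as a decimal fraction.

All 2098×0.214 = 448.97 lb/h of pigment reaches F1, so F1 = 448.97/0.237 = 1894.4 lb/h and vapour = 203.6 lb/h.
The evaporator receives (1−α)·2098 of feed at 0.786 water and removes 0.467 of that water:
0.467×0.786×(1−α)×2098 = 203.6
(1−α) = 203.6/770.1 = 0.2644;  α = 0.7356.

0.736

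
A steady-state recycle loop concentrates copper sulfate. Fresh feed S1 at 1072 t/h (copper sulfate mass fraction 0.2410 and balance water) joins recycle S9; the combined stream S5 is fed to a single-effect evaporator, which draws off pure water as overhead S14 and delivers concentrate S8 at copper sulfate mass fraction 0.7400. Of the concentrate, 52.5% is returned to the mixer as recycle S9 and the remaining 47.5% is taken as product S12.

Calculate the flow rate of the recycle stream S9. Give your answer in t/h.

Overall copper sulfate balance (none leaves overhead): copper sulfate in fresh feed = copper sulfate in product, i.e. 1072×0.241 = (1−0.525)·S8·0.740.
S8 = 258.35/(0.740×0.475) = 735 t/h.
Recycle S9 = 0.525×735 = 385.87 t/h.

385.9 t/h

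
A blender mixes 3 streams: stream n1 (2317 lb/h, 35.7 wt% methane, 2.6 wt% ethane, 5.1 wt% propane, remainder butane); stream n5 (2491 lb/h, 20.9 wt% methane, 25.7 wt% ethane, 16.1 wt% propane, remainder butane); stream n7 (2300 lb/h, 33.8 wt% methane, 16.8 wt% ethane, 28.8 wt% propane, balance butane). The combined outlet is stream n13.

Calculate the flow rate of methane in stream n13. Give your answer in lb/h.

methane out = methane in = 2317×0.357 + 2491×0.209 + 2300×0.338 = 2125.2 lb/h.

2125 lb/h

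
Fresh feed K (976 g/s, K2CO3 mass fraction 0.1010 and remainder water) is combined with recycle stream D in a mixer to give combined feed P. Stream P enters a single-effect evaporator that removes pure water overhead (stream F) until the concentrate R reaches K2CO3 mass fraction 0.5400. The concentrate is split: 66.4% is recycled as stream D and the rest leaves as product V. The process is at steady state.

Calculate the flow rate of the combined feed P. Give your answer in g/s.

Overall K2CO3 balance (none leaves overhead): K2CO3 in fresh feed = K2CO3 in product, i.e. 976×0.101 = (1−0.664)·R·0.540.
R = 98.576/(0.540×0.336) = 543.3 g/s.
Recycle D = 0.664×543.3 = 360.75 g/s.
Combined feed P = 976 + 360.75 = 1336.7 g/s.

1337 g/s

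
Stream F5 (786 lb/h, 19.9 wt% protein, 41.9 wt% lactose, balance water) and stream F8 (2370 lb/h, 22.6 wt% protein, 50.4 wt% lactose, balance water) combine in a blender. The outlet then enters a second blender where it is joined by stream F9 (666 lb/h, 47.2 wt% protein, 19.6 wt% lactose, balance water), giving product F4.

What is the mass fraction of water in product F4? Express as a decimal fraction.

0.304

Overall, product flow = 3822 lb/h.
water in = 786×0.382 + 2370×0.270 + 666×0.332 = 1161.3 lb/h.
water fraction in F4 = 0.304.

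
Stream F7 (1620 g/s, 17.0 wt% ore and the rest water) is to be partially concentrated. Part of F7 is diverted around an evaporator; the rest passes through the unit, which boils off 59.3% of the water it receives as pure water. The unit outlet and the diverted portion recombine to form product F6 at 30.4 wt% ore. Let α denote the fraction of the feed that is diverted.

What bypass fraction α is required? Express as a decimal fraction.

0.104

All 1620×0.170 = 275.4 g/s of ore reaches F6, so F6 = 275.4/0.304 = 905.92 g/s and vapour = 714.08 g/s.
The evaporator receives (1−α)·1620 of feed at 0.830 water and removes 0.593 of that water:
0.593×0.830×(1−α)×1620 = 714.08
(1−α) = 714.08/797.35 = 0.8956;  α = 0.1044.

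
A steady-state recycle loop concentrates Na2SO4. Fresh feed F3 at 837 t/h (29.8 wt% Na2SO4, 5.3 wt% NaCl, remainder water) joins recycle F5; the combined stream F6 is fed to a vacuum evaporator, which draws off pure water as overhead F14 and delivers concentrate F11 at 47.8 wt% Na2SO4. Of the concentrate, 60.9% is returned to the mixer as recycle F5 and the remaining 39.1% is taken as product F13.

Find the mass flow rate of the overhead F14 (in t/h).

Overall Na2SO4 balance (none leaves overhead): Na2SO4 in fresh feed = Na2SO4 in product, i.e. 837×0.298 = (1−0.609)·F11·0.478.
F11 = 249.43/(0.478×0.391) = 1334.6 t/h.
Recycle F5 = 0.609×1334.6 = 812.75 t/h.
Combined feed F6 = 837 + 812.75 = 1649.7 t/h.
Overhead F14 = F6 − F11 = 1649.7 − 1334.6 = 315.19 t/h.

315.2 t/h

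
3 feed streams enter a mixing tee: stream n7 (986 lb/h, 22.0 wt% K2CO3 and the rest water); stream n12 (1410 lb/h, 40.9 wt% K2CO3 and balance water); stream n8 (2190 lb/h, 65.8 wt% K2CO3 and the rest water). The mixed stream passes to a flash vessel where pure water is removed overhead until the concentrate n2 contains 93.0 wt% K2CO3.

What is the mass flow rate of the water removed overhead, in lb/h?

2183 lb/h

K2CO3 entering = 986×0.220 + 1410×0.409 + 2190×0.658 = 2234.6 lb/h.
All K2CO3 reports to n2, so n2 = 2234.6/0.930 = 2402.8 lb/h.
Total feed = 4586 lb/h; overhead = 4586 − 2402.8 = 2183.2 lb/h.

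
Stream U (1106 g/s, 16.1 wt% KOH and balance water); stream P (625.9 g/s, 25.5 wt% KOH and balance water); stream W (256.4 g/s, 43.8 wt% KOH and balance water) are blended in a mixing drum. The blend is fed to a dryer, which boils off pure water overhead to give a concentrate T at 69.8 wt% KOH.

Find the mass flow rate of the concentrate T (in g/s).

644.7 g/s

KOH entering = 1106×0.161 + 625.9×0.255 + 256.4×0.438 = 449.97 g/s.
All KOH reports to T, so T = 449.97/0.698 = 644.66 g/s.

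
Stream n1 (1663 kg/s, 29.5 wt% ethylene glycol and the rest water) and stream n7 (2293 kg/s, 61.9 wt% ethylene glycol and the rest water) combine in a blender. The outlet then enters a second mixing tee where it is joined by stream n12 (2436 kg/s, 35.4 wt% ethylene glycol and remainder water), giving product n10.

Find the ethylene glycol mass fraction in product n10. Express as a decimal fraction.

Overall, product flow = 6392 kg/s.
ethylene glycol in = 1663×0.295 + 2293×0.619 + 2436×0.354 = 2772.3 kg/s.
ethylene glycol fraction in n10 = 0.4337.

0.4337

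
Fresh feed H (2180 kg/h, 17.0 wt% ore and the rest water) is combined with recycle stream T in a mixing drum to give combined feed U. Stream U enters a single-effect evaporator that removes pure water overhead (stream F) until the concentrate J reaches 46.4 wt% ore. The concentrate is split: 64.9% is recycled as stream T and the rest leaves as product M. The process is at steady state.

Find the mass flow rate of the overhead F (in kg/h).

Overall ore balance (none leaves overhead): ore in fresh feed = ore in product, i.e. 2180×0.170 = (1−0.649)·J·0.464.
J = 370.6/(0.464×0.351) = 2275.5 kg/h.
Recycle T = 0.649×2275.5 = 1476.8 kg/h.
Combined feed U = 2180 + 1476.8 = 3656.8 kg/h.
Overhead F = U − J = 3656.8 − 2275.5 = 1381.3 kg/h.

1381 kg/h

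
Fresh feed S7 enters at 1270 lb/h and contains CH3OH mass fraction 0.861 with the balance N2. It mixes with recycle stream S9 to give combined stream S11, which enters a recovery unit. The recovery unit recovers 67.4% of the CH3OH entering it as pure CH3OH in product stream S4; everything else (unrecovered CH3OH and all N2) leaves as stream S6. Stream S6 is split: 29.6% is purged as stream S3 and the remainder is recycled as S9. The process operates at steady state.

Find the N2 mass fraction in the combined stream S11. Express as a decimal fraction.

0.296

N2 enters only via S7 and leaves only via the purge: 1270×0.139 = 0.296×(N2 in S6), and the recovery unit passes all N2, so N2 in S11 = N2 in S6 = 596.39 lb/h.
CH3OH in S11: m_A = 1270×0.861 + (1−0.296)·(1−0.674)·m_A, so m_A = 1093.5/0.7705 = 1419.2 lb/h.
S11 = 1419.2 + 596.39 = 2015.6 lb/h.
N2 fraction in S11 = 596.39/2015.6 = 0.296.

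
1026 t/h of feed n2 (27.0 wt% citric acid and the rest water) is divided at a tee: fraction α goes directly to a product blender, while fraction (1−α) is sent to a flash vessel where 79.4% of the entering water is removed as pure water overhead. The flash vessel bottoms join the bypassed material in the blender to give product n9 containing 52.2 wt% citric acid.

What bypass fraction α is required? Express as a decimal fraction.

0.167

All 1026×0.270 = 277.02 t/h of citric acid reaches n9, so n9 = 277.02/0.522 = 530.69 t/h and vapour = 495.31 t/h.
The evaporator receives (1−α)·1026 of feed at 0.730 water and removes 0.794 of that water:
0.794×0.730×(1−α)×1026 = 495.31
(1−α) = 495.31/594.69 = 0.8329;  α = 0.1671.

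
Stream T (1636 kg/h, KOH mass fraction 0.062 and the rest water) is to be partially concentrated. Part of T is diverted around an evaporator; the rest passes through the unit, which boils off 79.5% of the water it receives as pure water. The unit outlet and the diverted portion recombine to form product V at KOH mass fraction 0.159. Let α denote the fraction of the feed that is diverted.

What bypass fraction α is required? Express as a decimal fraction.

All 1636×0.062 = 101.43 kg/h of KOH reaches V, so V = 101.43/0.159 = 637.94 kg/h and vapour = 998.06 kg/h.
The evaporator receives (1−α)·1636 of feed at 0.938 water and removes 0.795 of that water:
0.795×0.938×(1−α)×1636 = 998.06
(1−α) = 998.06/1220 = 0.8181;  α = 0.1819.

0.182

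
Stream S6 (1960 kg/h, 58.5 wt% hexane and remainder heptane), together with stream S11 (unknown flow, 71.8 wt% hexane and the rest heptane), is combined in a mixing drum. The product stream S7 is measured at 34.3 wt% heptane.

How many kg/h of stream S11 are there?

Let S11 be the unknown flow. Total out = 1960 + S11.
heptane balance: 813.4 + 0.282·S11 = 0.343·(1960 + S11)
(0.282 − 0.343)·S11 = 0.343×1960 − 813.4 = -141.12
S11 = -141.12 / -0.061 = 2313.4 kg/h

2313 kg/h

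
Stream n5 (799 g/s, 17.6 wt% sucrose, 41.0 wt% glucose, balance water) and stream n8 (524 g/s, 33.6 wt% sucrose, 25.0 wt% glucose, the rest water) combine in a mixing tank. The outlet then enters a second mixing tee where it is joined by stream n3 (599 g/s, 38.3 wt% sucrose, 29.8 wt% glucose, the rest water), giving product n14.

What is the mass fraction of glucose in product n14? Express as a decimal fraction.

0.331

Overall, product flow = 1922 g/s.
glucose in = 799×0.410 + 524×0.250 + 599×0.298 = 637.09 g/s.
glucose fraction in n14 = 0.331.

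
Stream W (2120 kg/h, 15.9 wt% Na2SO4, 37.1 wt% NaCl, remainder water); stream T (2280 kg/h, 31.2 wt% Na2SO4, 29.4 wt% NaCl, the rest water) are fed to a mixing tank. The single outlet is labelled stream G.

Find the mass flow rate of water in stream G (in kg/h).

1895 kg/h

water out = water in = 2120×0.470 + 2280×0.394 = 1894.7 kg/h.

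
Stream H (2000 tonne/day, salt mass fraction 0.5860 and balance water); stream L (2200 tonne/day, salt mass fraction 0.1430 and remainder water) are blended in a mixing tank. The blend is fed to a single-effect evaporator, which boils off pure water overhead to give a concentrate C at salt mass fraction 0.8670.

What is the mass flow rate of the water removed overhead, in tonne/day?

2485 tonne/day

salt entering = 2000×0.586 + 2200×0.143 = 1486.6 tonne/day.
All salt reports to C, so C = 1486.6/0.867 = 1714.6 tonne/day.
Total feed = 4200 tonne/day; overhead = 4200 − 1714.6 = 2485.4 tonne/day.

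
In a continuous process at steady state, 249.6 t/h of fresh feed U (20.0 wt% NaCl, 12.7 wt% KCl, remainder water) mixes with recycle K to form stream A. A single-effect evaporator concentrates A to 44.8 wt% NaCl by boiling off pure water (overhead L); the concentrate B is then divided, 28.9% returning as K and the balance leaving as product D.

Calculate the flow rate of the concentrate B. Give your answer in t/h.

156.7 t/h

Overall NaCl balance (none leaves overhead): NaCl in fresh feed = NaCl in product, i.e. 249.6×0.200 = (1−0.289)·B·0.448.
B = 49.92/(0.448×0.711) = 156.72 t/h.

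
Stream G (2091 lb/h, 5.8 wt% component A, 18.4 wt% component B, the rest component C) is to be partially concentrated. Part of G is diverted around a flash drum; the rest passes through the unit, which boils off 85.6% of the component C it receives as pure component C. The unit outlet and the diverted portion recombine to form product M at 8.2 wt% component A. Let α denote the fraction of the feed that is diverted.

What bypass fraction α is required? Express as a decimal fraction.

All 2091×0.058 = 121.28 lb/h of component A reaches M, so M = 121.28/0.082 = 1479 lb/h and vapour = 612 lb/h.
The evaporator receives (1−α)·2091 of feed at 0.758 component C and removes 0.856 of that component C:
0.856×0.758×(1−α)×2091 = 612
(1−α) = 612/1356.7 = 0.4511;  α = 0.5489.

0.549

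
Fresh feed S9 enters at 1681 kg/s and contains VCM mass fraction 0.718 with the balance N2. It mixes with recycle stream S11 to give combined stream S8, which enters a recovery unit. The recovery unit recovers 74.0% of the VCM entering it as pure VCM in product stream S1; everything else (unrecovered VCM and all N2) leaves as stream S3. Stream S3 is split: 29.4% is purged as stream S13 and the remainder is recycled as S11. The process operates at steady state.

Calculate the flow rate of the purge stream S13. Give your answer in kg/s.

587 kg/s

N2 enters only via S9 and leaves only via the purge: 1681×0.282 = 0.294×(N2 in S3), and the recovery unit passes all N2, so N2 in S8 = N2 in S3 = 1612.4 kg/s.
VCM in S8: m_A = 1681×0.718 + (1−0.294)·(1−0.740)·m_A, so m_A = 1207/0.8164 = 1478.3 kg/s.
S3 = (1−0.740)×1478.3 + 1612.4 = 1996.8 kg/s.
Purge S13 = 0.294×1996.8 = 587.04 kg/s.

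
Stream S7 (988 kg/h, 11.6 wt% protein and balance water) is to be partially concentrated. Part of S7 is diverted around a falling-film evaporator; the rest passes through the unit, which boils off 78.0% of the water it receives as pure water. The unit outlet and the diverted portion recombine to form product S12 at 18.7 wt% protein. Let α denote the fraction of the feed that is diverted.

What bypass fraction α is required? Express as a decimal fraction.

All 988×0.116 = 114.61 kg/h of protein reaches S12, so S12 = 114.61/0.187 = 612.88 kg/h and vapour = 375.12 kg/h.
The evaporator receives (1−α)·988 of feed at 0.884 water and removes 0.780 of that water:
0.780×0.884×(1−α)×988 = 375.12
(1−α) = 375.12/681.25 = 0.5506;  α = 0.4494.

0.449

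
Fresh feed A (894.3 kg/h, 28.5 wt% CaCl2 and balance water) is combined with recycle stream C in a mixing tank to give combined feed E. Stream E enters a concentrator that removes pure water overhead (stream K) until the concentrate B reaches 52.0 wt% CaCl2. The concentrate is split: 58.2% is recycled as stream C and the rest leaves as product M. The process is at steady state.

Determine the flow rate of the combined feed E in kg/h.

Overall CaCl2 balance (none leaves overhead): CaCl2 in fresh feed = CaCl2 in product, i.e. 894.3×0.285 = (1−0.582)·B·0.520.
B = 254.88/(0.520×0.418) = 1172.6 kg/h.
Recycle C = 0.582×1172.6 = 682.45 kg/h.
Combined feed E = 894.3 + 682.45 = 1576.8 kg/h.

1577 kg/h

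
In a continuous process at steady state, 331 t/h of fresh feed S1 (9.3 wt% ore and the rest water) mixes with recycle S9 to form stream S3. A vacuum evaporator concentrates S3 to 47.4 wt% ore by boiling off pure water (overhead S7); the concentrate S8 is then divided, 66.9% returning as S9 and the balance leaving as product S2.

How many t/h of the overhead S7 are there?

Overall ore balance (none leaves overhead): ore in fresh feed = ore in product, i.e. 331×0.093 = (1−0.669)·S8·0.474.
S8 = 30.783/(0.474×0.331) = 196.2 t/h.
Recycle S9 = 0.669×196.2 = 131.26 t/h.
Combined feed S3 = 331 + 131.26 = 462.26 t/h.
Overhead S7 = S3 − S8 = 462.26 − 196.2 = 266.06 t/h.

266.1 t/h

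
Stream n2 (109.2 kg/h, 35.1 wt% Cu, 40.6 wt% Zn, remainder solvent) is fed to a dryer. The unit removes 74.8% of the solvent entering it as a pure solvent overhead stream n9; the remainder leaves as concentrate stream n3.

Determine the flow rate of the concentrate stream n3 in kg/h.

solvent entering = 109.2×0.243 = 26.536 kg/h; overhead removed = 0.748×26.536 = 19.849 kg/h.
Concentrate = 109.2 − 19.849 = 89.351 kg/h.

89.35 kg/h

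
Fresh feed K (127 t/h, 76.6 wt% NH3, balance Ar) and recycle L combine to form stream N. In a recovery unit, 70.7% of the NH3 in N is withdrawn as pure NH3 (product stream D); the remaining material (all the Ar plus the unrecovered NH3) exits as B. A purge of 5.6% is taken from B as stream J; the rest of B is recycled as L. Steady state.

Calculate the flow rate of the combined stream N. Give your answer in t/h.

Ar enters only via K and leaves only via the purge: 127×0.234 = 0.056×(Ar in B), and the recovery unit passes all Ar, so Ar in N = Ar in B = 530.68 t/h.
NH3 in N: m_A = 127×0.766 + (1−0.056)·(1−0.707)·m_A, so m_A = 97.282/0.7234 = 134.48 t/h.
N = 134.48 + 530.68 = 665.16 t/h.

665.2 t/h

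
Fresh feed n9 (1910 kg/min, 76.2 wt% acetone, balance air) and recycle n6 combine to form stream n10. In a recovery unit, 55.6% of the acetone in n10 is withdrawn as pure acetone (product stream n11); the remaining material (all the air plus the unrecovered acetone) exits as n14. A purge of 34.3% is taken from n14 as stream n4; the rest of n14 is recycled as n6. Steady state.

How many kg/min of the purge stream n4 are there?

air enters only via n9 and leaves only via the purge: 1910×0.238 = 0.343×(air in n14), and the recovery unit passes all air, so air in n10 = air in n14 = 1325.3 kg/min.
acetone in n10: m_A = 1910×0.762 + (1−0.343)·(1−0.556)·m_A, so m_A = 1455.4/0.7083 = 2054.8 kg/min.
n14 = (1−0.556)×2054.8 + 1325.3 = 2237.7 kg/min.
Purge n4 = 0.343×2237.7 = 767.51 kg/min.

767.5 kg/min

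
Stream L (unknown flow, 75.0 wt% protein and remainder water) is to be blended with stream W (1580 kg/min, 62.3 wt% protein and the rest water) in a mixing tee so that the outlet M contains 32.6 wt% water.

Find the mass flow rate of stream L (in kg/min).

1060 kg/min

Let L be the unknown flow. Total out = 1580 + L.
water balance: 595.66 + 0.250·L = 0.326·(1580 + L)
(0.250 − 0.326)·L = 0.326×1580 − 595.66 = -80.58
L = -80.58 / -0.076 = 1060.3 kg/min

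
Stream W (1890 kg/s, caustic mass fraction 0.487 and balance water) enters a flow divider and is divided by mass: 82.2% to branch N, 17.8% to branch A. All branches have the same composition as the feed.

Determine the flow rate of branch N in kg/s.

1554 kg/s

Branch N flow = 0.822×1890 = 1553.6 kg/s.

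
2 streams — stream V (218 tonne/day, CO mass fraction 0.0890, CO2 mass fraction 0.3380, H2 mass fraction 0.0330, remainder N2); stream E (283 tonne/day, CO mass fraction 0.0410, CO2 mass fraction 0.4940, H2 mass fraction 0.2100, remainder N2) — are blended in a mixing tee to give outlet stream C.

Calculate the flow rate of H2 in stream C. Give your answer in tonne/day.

66.62 tonne/day

H2 out = H2 in = 218×0.033 + 283×0.210 = 66.624 tonne/day.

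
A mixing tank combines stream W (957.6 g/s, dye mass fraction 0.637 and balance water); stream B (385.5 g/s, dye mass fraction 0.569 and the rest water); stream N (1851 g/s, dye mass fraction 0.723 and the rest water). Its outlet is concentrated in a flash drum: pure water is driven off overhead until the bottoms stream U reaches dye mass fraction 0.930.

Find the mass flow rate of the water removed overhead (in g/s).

dye entering = 957.6×0.637 + 385.5×0.569 + 1851×0.723 = 2167.6 g/s.
All dye reports to U, so U = 2167.6/0.930 = 2330.8 g/s.
Total feed = 3194.1 g/s; overhead = 3194.1 − 2330.8 = 863.33 g/s.

863.3 g/s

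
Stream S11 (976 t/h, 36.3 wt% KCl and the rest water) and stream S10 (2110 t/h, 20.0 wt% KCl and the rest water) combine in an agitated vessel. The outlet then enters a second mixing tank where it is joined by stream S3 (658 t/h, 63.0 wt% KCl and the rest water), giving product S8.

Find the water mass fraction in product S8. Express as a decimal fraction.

Overall, product flow = 3744 t/h.
water in = 976×0.637 + 2110×0.800 + 658×0.370 = 2553.2 t/h.
water fraction in S8 = 0.6819.

0.6819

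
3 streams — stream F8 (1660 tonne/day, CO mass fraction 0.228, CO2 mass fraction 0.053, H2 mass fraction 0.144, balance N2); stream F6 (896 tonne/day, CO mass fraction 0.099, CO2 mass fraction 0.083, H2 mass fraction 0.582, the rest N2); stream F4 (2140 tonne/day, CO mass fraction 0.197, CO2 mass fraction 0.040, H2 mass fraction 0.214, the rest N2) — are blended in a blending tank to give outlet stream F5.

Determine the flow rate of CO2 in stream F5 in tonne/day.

247.9 tonne/day

CO2 out = CO2 in = 1660×0.053 + 896×0.083 + 2140×0.040 = 247.95 tonne/day.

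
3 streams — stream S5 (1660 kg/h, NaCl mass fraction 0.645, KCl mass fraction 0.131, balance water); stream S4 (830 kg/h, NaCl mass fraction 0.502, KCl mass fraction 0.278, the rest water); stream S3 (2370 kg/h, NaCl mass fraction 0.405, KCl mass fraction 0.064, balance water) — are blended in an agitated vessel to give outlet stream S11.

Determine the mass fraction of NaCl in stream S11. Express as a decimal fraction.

Total flow out = 1660 + 830 + 2370 = 4860 kg/h.
NaCl in = 1660×0.645 + 830×0.502 + 2370×0.405 = 2447.2 kg/h.
NaCl mass fraction in S11 = 2447.2/4860 = 0.504.

0.504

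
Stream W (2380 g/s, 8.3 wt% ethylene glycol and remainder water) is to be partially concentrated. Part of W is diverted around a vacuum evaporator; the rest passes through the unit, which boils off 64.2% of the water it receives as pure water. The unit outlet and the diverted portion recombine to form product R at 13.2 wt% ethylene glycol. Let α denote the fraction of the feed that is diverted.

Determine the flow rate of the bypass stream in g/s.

All 2380×0.083 = 197.54 g/s of ethylene glycol reaches R, so R = 197.54/0.132 = 1496.5 g/s and vapour = 883.48 g/s.
The evaporator receives (1−α)·2380 of feed at 0.917 water and removes 0.642 of that water:
0.642×0.917×(1−α)×2380 = 883.48
(1−α) = 883.48/1401.1 = 0.6305;  α = 0.3695.
Bypass flow = 0.3695×2380 = 879.3 g/s.

879.3 g/s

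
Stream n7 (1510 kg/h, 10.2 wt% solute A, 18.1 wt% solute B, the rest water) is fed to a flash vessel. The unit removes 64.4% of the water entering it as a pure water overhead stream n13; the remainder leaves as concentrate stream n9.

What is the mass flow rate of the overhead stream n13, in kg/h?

697.2 kg/h

water entering = 1510×0.717 = 1082.7 kg/h; overhead removed = 0.644×1082.7 = 697.24 kg/h.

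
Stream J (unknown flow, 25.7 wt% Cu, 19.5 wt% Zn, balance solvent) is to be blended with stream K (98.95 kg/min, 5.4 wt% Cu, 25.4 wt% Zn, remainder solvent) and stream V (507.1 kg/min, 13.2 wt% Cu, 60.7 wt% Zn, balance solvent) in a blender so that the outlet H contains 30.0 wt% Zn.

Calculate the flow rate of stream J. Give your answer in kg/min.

1439 kg/min

Let J be the unknown flow. Total out = 606.05 + J.
Zn balance: 332.94 + 0.195·J = 0.300·(606.05 + J)
(0.195 − 0.300)·J = 0.300×606.05 − 332.94 = -151.13
J = -151.13 / -0.105 = 1439.3 kg/min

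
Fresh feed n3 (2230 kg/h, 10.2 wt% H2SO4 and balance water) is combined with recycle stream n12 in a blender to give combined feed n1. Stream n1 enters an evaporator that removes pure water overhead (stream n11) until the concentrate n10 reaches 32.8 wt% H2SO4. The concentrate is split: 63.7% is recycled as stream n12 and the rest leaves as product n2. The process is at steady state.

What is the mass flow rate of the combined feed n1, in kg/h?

3447 kg/h

Overall H2SO4 balance (none leaves overhead): H2SO4 in fresh feed = H2SO4 in product, i.e. 2230×0.102 = (1−0.637)·n10·0.328.
n10 = 227.46/(0.328×0.363) = 1910.4 kg/h.
Recycle n12 = 0.637×1910.4 = 1216.9 kg/h.
Combined feed n1 = 2230 + 1216.9 = 3446.9 kg/h.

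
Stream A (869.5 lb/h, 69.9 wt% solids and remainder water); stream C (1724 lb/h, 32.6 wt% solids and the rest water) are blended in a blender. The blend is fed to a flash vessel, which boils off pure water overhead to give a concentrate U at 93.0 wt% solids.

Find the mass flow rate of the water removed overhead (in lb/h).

1336 lb/h

solids entering = 869.5×0.699 + 1724×0.326 = 1169.8 lb/h.
All solids reports to U, so U = 1169.8/0.930 = 1257.9 lb/h.
Total feed = 2593.5 lb/h; overhead = 2593.5 − 1257.9 = 1335.6 lb/h.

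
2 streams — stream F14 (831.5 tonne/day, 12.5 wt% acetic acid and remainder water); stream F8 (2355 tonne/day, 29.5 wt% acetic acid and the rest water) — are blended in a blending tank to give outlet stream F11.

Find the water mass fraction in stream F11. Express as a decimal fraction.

Total flow out = 831.5 + 2355 = 3186.5 tonne/day.
water in = 831.5×0.875 + 2355×0.705 = 2387.8 tonne/day.
water mass fraction in F11 = 2387.8/3186.5 = 0.7494.

0.7494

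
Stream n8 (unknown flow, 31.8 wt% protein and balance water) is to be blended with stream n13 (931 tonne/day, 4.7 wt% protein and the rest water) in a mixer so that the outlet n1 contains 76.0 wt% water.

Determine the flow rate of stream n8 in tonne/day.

2304 tonne/day

Let n8 be the unknown flow. Total out = 931 + n8.
water balance: 887.24 + 0.682·n8 = 0.760·(931 + n8)
(0.682 − 0.760)·n8 = 0.760×931 − 887.24 = -179.68
n8 = -179.68 / -0.078 = 2303.6 tonne/day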